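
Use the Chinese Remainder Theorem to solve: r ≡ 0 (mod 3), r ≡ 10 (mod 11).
M = 3 × 11 = 33. M₁ = 11, y₁ ≡ 2 (mod 3). M₂ = 3, y₂ ≡ 4 (mod 11). r = 0×11×2 + 10×3×4 ≡ 21 (mod 33)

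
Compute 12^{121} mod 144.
0

Using successive squaring:
Binary expansion of 121: 1111001
Powers of 12 mod 144 (each is the square of the previous):
  12^1 ≡ 12 (mod 144)
  12^2 ≡ 12² = 144 ≡ 0 (mod 144)
  12^4 ≡ 0² = 0 ≡ 0 (mod 144)
  12^8 ≡ 0² = 0 ≡ 0 (mod 144)
  12^16 ≡ 0² = 0 ≡ 0 (mod 144)
  12^32 ≡ 0² = 0 ≡ 0 (mod 144)
  12^64 ≡ 0² = 0 ≡ 0 (mod 144)
121 = 64 + 32 + 16 + 8 + 1, so 12^121 = 12^64 × 12^32 × 12^16 × 12^8 × 12^1 ≡ 0 × 0 × 0 × 0 × 12 (mod 144)
Multiplying step by step:
  0 × 0 = 0 ≡ 0 (mod 144)
  0 × 0 = 0 ≡ 0 (mod 144)
  0 × 0 = 0 ≡ 0 (mod 144)
  0 × 12 = 0 ≡ 0 (mod 144)
Result: 12^121 ≡ 0 (mod 144)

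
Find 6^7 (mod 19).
7 = 4 + 2 + 1 (binary 111). Repeated squaring mod 19: 6^1 ≡ 6; 6^2 ≡ 6² = 36 ≡ 17; 6^4 ≡ 17² = 289 ≡ 4. Multiply: 6^7 = 6^4 × 6^2 × 6^1 ≡ 4 × 17 × 6 (mod 19): 4 × 17 = 68 ≡ 11; 11 × 6 = 66 ≡ 9. So 6^7 ≡ 9 (mod 19).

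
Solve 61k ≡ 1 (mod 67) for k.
61^(-1) ≡ 11 (mod 67). Verification: 61 × 11 = 671 ≡ 1 (mod 67)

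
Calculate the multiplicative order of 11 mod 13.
Powers of 11 mod 13: 11^1≡11, 11^2≡4, 11^3≡5, 11^4≡3, 11^5≡7, 11^6≡12, 11^7≡2, 11^8≡9, 11^9≡8, 11^10≡10, 11^11≡6, 11^12≡1. Order = 12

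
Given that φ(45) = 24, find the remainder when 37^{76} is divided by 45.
By Euler: 37^{24} ≡ 1 (mod 45) since gcd(37, 45) = 1. 76 = 3×24 + 4. So 37^{76} ≡ 37^{4} ≡ 1 (mod 45)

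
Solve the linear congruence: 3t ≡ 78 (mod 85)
26

Since gcd(3, 85) = 1 divides 78, a solution exists.
Multiply both sides by the inverse of 3 mod 85:
  3^(-1) mod 85 = 57
  x ≡ 57 × 78 ≡ 4446 ≡ 26 (mod 85)
Verification: 3 × 26 = 78 = 0 × 85 + 78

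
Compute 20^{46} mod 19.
1

Using successive squaring:
Binary expansion of 46: 101110
Powers of 20 mod 19 (each is the square of the previous):
  20^1 ≡ 1 (mod 19)
  20^2 ≡ 1² = 1 ≡ 1 (mod 19)
  20^4 ≡ 1² = 1 ≡ 1 (mod 19)
  20^8 ≡ 1² = 1 ≡ 1 (mod 19)
  20^16 ≡ 1² = 1 ≡ 1 (mod 19)
  20^32 ≡ 1² = 1 ≡ 1 (mod 19)
46 = 32 + 8 + 4 + 2, so 20^46 = 20^32 × 20^8 × 20^4 × 20^2 ≡ 1 × 1 × 1 × 1 (mod 19)
Multiplying step by step:
  1 × 1 = 1 ≡ 1 (mod 19)
  1 × 1 = 1 ≡ 1 (mod 19)
  1 × 1 = 1 ≡ 1 (mod 19)
Result: 20^46 ≡ 1 (mod 19)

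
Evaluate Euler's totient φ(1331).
1210

Prime factorization: 1331 = 11^3
Using the formula φ(n) = n × Π(1 - 1/p) for each prime factor p:
φ(1331) = 1331 × (1 - 1/11)
φ(1331) = 1210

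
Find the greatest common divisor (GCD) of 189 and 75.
3

Using the Euclidean algorithm:
189 = 2 × 75 + 39
75 = 1 × 39 + 36
39 = 1 × 36 + 3
36 = 12 × 3 + 0

GCD(189, 75) = 3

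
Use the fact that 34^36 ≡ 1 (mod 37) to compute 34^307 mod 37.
By Fermat: 34^{36} ≡ 1 (mod 37). 307 = 8×36 + 19. So 34^{307} ≡ 34^{19} ≡ 34 (mod 37)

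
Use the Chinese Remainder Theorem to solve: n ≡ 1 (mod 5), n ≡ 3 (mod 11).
M = 5 × 11 = 55. M₁ = 11, y₁ ≡ 1 (mod 5). M₂ = 5, y₂ ≡ 9 (mod 11). n = 1×11×1 + 3×5×9 ≡ 36 (mod 55)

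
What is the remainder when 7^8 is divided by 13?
8 = 8 (binary 1000). Repeated squaring mod 13: 7^1 ≡ 7; 7^2 ≡ 7² = 49 ≡ 10; 7^4 ≡ 10² = 100 ≡ 9; 7^8 ≡ 9² = 81 ≡ 3. So 7^8 ≡ 3 (mod 13).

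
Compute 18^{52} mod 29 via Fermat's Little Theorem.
7

By Fermat's Little Theorem, a^(p-1) ≡ 1 (mod p) for prime p and gcd(a, p) = 1
Here p = 29, so 18^28 ≡ 1 (mod 29)
We can reduce the exponent: 52 mod 28 = 24
So 18^52 ≡ 18^24 (mod 29)
Computing: 18^24 mod 29 = 7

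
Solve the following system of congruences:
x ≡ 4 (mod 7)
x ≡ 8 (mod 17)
25

Using the Chinese Remainder Theorem:
M = product of moduli = 119
For equation 1: M_1 = 17, 17 ≡ 3 (mod 7), inverse of 17 mod 7 is 5 (check: 3 × 5 = 15 ≡ 1 (mod 7))
For equation 2: M_2 = 7, 7 ≡ 7 (mod 17), inverse of 7 mod 17 is 5 (check: 7 × 5 = 35 ≡ 1 (mod 17))
Combine: x ≡ Σ r_i×M_i×(M_i⁻¹ mod m_i) = 4×17×5 + 8×7×5 = 340 + 280 = 620
620 mod 119 = 25
x ≡ 25 (mod 119)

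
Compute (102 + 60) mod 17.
9

(102 + 60) = 162
162 mod 17 = 9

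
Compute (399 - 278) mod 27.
13

(399 - 278) = 121
121 mod 27 = 13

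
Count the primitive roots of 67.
20

The number of primitive roots modulo p is φ(p-1) = φ(66)
φ(66) = 20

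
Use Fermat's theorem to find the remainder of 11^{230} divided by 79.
76

By Fermat's Little Theorem, a^(p-1) ≡ 1 (mod p) for prime p and gcd(a, p) = 1
Here p = 79, so 11^78 ≡ 1 (mod 79)
We can reduce the exponent: 230 mod 78 = 74
So 11^230 ≡ 11^74 (mod 79)
Computing: 11^74 mod 79 = 76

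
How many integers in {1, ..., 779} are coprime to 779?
720

Prime factorization: 779 = 19 × 41
Using the formula φ(n) = n × Π(1 - 1/p) for each prime factor p:
φ(779) = 779 × (1 - 1/19) × (1 - 1/41)
φ(779) = 720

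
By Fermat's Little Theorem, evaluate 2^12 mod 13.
By Fermat's Little Theorem, 2^{12} ≡ 1 (mod 13) since 13 is prime and gcd(2, 13) = 1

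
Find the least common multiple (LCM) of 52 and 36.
468

First find GCD(52, 36) using the Euclidean algorithm:
52 = 1 × 36 + 16
36 = 2 × 16 + 4
16 = 4 × 4 + 0
GCD(52, 36) = 4

LCM formula: LCM(a, b) = (a × b) / GCD(a, b)
LCM(52, 36) = (52 × 36) / 4
LCM(52, 36) = 1872 / 4
LCM(52, 36) = 468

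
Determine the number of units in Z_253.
220

Prime factorization: 253 = 11 × 23
Using the formula φ(n) = n × Π(1 - 1/p) for each prime factor p:
φ(253) = 253 × (1 - 1/11) × (1 - 1/23)
φ(253) = 220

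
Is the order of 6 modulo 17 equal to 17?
No, the actual order is 16, not 17.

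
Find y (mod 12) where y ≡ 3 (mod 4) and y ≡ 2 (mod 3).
M = 4 × 3 = 12. M₁ = 3, y₁ ≡ 3 (mod 4). M₂ = 4, y₂ ≡ 1 (mod 3). y = 3×3×3 + 2×4×1 ≡ 11 (mod 12)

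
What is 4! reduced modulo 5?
By Wilson's theorem, (4)! ≡ -1 ≡ 4 (mod 5)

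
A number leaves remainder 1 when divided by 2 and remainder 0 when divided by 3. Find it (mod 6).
M = 2 × 3 = 6. M₁ = 3, y₁ ≡ 1 (mod 2). M₂ = 2, y₂ ≡ 2 (mod 3). m = 1×3×1 + 0×2×2 ≡ 3 (mod 6)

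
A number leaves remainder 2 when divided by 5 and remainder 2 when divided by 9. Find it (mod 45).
M = 5 × 9 = 45. M₁ = 9, y₁ ≡ 4 (mod 5). M₂ = 5, y₂ ≡ 2 (mod 9). t = 2×9×4 + 2×5×2 ≡ 2 (mod 45)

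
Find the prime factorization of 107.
107

Divide by primes starting from smallest:
107 ÷ 107 = 1

107 = 107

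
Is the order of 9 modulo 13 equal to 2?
No, the actual order is 3, not 2.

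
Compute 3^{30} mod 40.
9

Using successive squaring:
Binary expansion of 30: 11110
Powers of 3 mod 40 (each is the square of the previous):
  3^1 ≡ 3 (mod 40)
  3^2 ≡ 3² = 9 ≡ 9 (mod 40)
  3^4 ≡ 9² = 81 ≡ 1 (mod 40)
  3^8 ≡ 1² = 1 ≡ 1 (mod 40)
  3^16 ≡ 1² = 1 ≡ 1 (mod 40)
30 = 16 + 8 + 4 + 2, so 3^30 = 3^16 × 3^8 × 3^4 × 3^2 ≡ 1 × 1 × 1 × 9 (mod 40)
Multiplying step by step:
  1 × 1 = 1 ≡ 1 (mod 40)
  1 × 1 = 1 ≡ 1 (mod 40)
  1 × 9 = 9 ≡ 9 (mod 40)
Result: 3^30 ≡ 9 (mod 40)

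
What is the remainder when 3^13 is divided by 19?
Using repeated squaring. 13 = 8 + 4 + 1 (binary 1101). Repeated squaring mod 19: 3^1 ≡ 3; 3^2 ≡ 3² = 9 ≡ 9; 3^4 ≡ 9² = 81 ≡ 5; 3^8 ≡ 5² = 25 ≡ 6. Multiply: 3^13 = 3^8 × 3^4 × 3^1 ≡ 6 × 5 × 3 (mod 19): 6 × 5 = 30 ≡ 11; 11 × 3 = 33 ≡ 14. So 3^13 ≡ 14 (mod 19).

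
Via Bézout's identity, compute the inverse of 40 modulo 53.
Extended GCD: 40(4) + 53(-3) = 1. So 40^(-1) ≡ 4 ≡ 4 (mod 53). Verify: 40 × 4 = 160 ≡ 1 (mod 53)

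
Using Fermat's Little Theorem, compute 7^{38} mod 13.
10

By Fermat's Little Theorem, a^(p-1) ≡ 1 (mod p) for prime p and gcd(a, p) = 1
Here p = 13, so 7^12 ≡ 1 (mod 13)
We can reduce the exponent: 38 mod 12 = 2
So 7^38 ≡ 7^2 (mod 13)
Computing: 7^2 mod 13 = 10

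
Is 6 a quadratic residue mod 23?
By Euler's criterion: 6^{11} ≡ 1 (mod 23). Since this equals 1, 6 is a QR.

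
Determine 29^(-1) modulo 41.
29^(-1) ≡ 17 (mod 41). Verification: 29 × 17 = 493 ≡ 1 (mod 41)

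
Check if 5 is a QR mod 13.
By Euler's criterion: 5^{6} ≡ 12 (mod 13). Since this equals -1 (≡ 12), 5 is not a QR.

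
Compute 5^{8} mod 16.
1

Using successive squaring:
Binary expansion of 8: 1000
Powers of 5 mod 16 (each is the square of the previous):
  5^1 ≡ 5 (mod 16)
  5^2 ≡ 5² = 25 ≡ 9 (mod 16)
  5^4 ≡ 9² = 81 ≡ 1 (mod 16)
  5^8 ≡ 1² = 1 ≡ 1 (mod 16)
8 is a power of 2, so 5^8 is the last square: ≡ 1 (mod 16)
Result: 5^8 ≡ 1 (mod 16)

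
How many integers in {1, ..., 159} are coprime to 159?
104

Prime factorization: 159 = 3 × 53
Using the formula φ(n) = n × Π(1 - 1/p) for each prime factor p:
φ(159) = 159 × (1 - 1/3) × (1 - 1/53)
φ(159) = 104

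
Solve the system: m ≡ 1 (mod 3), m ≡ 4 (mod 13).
M = 3 × 13 = 39. M₁ = 13, y₁ ≡ 1 (mod 3). M₂ = 3, y₂ ≡ 9 (mod 13). m = 1×13×1 + 4×3×9 ≡ 4 (mod 39)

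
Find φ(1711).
1624

Prime factorization: 1711 = 29 × 59
Using the formula φ(n) = n × Π(1 - 1/p) for each prime factor p:
φ(1711) = 1711 × (1 - 1/29) × (1 - 1/59)
φ(1711) = 1624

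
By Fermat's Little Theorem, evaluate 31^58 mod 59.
By Fermat's Little Theorem, 31^{58} ≡ 1 (mod 59) since 59 is prime and gcd(31, 59) = 1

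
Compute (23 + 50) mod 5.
3

(23 + 50) = 73
73 mod 5 = 3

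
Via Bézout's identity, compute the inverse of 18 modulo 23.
Extended GCD: 18(9) + 23(-7) = 1. So 18^(-1) ≡ 9 ≡ 9 (mod 23). Verify: 18 × 9 = 162 ≡ 1 (mod 23)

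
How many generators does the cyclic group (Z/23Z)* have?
10

The number of primitive roots modulo p is φ(p-1) = φ(22)
φ(22) = 10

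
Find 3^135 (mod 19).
Using Fermat: 3^{18} ≡ 1 (mod 19). 135 ≡ 9 (mod 18). So 3^{135} ≡ 3^{9} ≡ 18 (mod 19)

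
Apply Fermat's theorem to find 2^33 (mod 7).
By Fermat: 2^{6} ≡ 1 (mod 7). 33 = 5×6 + 3. So 2^{33} ≡ 2^{3} ≡ 1 (mod 7)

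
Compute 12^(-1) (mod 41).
12^(-1) ≡ 24 (mod 41). Verification: 12 × 24 = 288 ≡ 1 (mod 41)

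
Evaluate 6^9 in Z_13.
9 = 8 + 1 (binary 1001). Repeated squaring mod 13: 6^1 ≡ 6; 6^2 ≡ 6² = 36 ≡ 10; 6^4 ≡ 10² = 100 ≡ 9; 6^8 ≡ 9² = 81 ≡ 3. Multiply: 6^9 = 6^8 × 6^1 ≡ 3 × 6 (mod 13): 3 × 6 = 18 ≡ 5. So 6^9 ≡ 5 (mod 13).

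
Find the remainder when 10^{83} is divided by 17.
By Fermat: 10^{16} ≡ 1 (mod 17). 83 = 5×16 + 3. So 10^{83} ≡ 10^{3} ≡ 14 (mod 17)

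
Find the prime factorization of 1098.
2 × 3^2 × 61

Divide by primes starting from smallest:
1098 ÷ 2 = 549
549 ÷ 3 = 183
183 ÷ 3 = 61
61 ÷ 61 = 1

1098 = 2 × 3^2 × 61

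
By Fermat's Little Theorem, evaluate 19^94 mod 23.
By Fermat: 19^{22} ≡ 1 (mod 23). 94 = 4×22 + 6. So 19^{94} ≡ 19^{6} ≡ 2 (mod 23)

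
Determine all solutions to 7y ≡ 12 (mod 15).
6

Since gcd(7, 15) = 1 divides 12, a solution exists.
Multiply both sides by the inverse of 7 mod 15:
  7^(-1) mod 15 = 13
  x ≡ 13 × 12 ≡ 156 ≡ 6 (mod 15)
Verification: 7 × 6 = 42 = 2 × 15 + 12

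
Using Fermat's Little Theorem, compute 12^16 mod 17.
By Fermat's Little Theorem, 12^{16} ≡ 1 (mod 17) since 17 is prime and gcd(12, 17) = 1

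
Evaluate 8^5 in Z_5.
8 ≡ 3 (mod 5). 5 = 4 + 1 (binary 101). Repeated squaring mod 5: 3^1 ≡ 3; 3^2 ≡ 3² = 9 ≡ 4; 3^4 ≡ 4² = 16 ≡ 1. Multiply: 8^5 ≡ 3^4 × 3^1 ≡ 1 × 3 (mod 5): 1 × 3 = 3 ≡ 3. So 8^5 ≡ 3 (mod 5).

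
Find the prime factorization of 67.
67

Divide by primes starting from smallest:
67 ÷ 67 = 1

67 = 67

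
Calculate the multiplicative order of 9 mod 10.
Powers of 9 mod 10: 9^1≡9, 9^2≡1. Order = 2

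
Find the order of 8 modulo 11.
Powers of 8 mod 11: 8^1≡8, 8^2≡9, 8^3≡6, 8^4≡4, 8^5≡10, 8^6≡3, 8^7≡2, 8^8≡5, 8^9≡7, 8^10≡1. Order = 10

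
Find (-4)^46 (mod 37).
Using Fermat: (-4)^{36} ≡ 1 (mod 37). 46 ≡ 10 (mod 36). So (-4)^{46} ≡ (-4)^{10} ≡ 33 (mod 37)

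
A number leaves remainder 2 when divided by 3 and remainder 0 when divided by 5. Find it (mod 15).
M = 3 × 5 = 15. M₁ = 5, y₁ ≡ 2 (mod 3). M₂ = 3, y₂ ≡ 2 (mod 5). x = 2×5×2 + 0×3×2 ≡ 5 (mod 15)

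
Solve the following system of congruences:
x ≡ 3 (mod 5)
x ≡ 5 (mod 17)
73

Using the Chinese Remainder Theorem:
M = product of moduli = 85
For equation 1: M_1 = 17, 17 ≡ 2 (mod 5), inverse of 17 mod 5 is 3 (check: 2 × 3 = 6 ≡ 1 (mod 5))
For equation 2: M_2 = 5, 5 ≡ 5 (mod 17), inverse of 5 mod 17 is 7 (check: 5 × 7 = 35 ≡ 1 (mod 17))
Combine: x ≡ Σ r_i×M_i×(M_i⁻¹ mod m_i) = 3×17×3 + 5×5×7 = 153 + 175 = 328
328 mod 85 = 73
x ≡ 73 (mod 85)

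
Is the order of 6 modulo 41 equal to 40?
Yes, ord_41(6) = 40.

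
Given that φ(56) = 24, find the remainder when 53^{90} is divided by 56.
By Euler: 53^{24} ≡ 1 (mod 56) since gcd(53, 56) = 1. 90 = 3×24 + 18. So 53^{90} ≡ 53^{18} ≡ 1 (mod 56)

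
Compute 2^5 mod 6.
5 = 4 + 1 (binary 101). Repeated squaring mod 6: 2^1 ≡ 2; 2^2 ≡ 2² = 4 ≡ 4; 2^4 ≡ 4² = 16 ≡ 4. Multiply: 2^5 = 2^4 × 2^1 ≡ 4 × 2 (mod 6): 4 × 2 = 8 ≡ 2. So 2^5 ≡ 2 (mod 6).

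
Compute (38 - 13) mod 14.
11

(38 - 13) = 25
25 mod 14 = 11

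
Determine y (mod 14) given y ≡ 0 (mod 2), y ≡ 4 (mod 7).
4

Using the Chinese Remainder Theorem:
M = product of moduli = 14
For equation 1: M_1 = 7, 7 ≡ 1 (mod 2), inverse of 7 mod 2 is 1 (check: 1 × 1 = 1 ≡ 1 (mod 2))
For equation 2: M_2 = 2, 2 ≡ 2 (mod 7), inverse of 2 mod 7 is 4 (check: 2 × 4 = 8 ≡ 1 (mod 7))
Combine: y ≡ Σ r_i×M_i×(M_i⁻¹ mod m_i) = 0×7×1 + 4×2×4 = 0 + 32 = 32
32 mod 14 = 4
y ≡ 4 (mod 14)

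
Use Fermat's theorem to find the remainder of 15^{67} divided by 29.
21

By Fermat's Little Theorem, a^(p-1) ≡ 1 (mod p) for prime p and gcd(a, p) = 1
Here p = 29, so 15^28 ≡ 1 (mod 29)
We can reduce the exponent: 67 mod 28 = 11
So 15^67 ≡ 15^11 (mod 29)
Computing: 15^11 mod 29 = 21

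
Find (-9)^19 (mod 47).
Using repeated squaring. (-9) ≡ 38 (mod 47). 19 = 16 + 2 + 1 (binary 10011). Repeated squaring mod 47: 38^1 ≡ 38; 38^2 ≡ 38² = 1444 ≡ 34; 38^4 ≡ 34² = 1156 ≡ 28; 38^8 ≡ 28² = 784 ≡ 32; 38^16 ≡ 32² = 1024 ≡ 37. Multiply: (-9)^19 ≡ 38^16 × 38^2 × 38^1 ≡ 37 × 34 × 38 (mod 47): 37 × 34 = 1258 ≡ 36; 36 × 38 = 1368 ≡ 5. So (-9)^19 ≡ 5 (mod 47).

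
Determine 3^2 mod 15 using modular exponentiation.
2 = 2 (binary 10). Repeated squaring mod 15: 3^1 ≡ 3; 3^2 ≡ 3² = 9 ≡ 9. So 3^2 ≡ 9 (mod 15).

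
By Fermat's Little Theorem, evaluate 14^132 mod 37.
By Fermat: 14^{36} ≡ 1 (mod 37). 132 = 3×36 + 24. So 14^{132} ≡ 14^{24} ≡ 1 (mod 37)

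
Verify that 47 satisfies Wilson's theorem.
(46)! mod 47 = 46. Since this equals -1 (mod 47), Wilson confirms 47 is prime.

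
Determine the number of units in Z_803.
720

Prime factorization: 803 = 11 × 73
Using the formula φ(n) = n × Π(1 - 1/p) for each prime factor p:
φ(803) = 803 × (1 - 1/11) × (1 - 1/73)
φ(803) = 720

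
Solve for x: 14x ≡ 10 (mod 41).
30

Since gcd(14, 41) = 1 divides 10, a solution exists.
Multiply both sides by the inverse of 14 mod 41:
  14^(-1) mod 41 = 3
  x ≡ 3 × 10 ≡ 30 ≡ 30 (mod 41)
Verification: 14 × 30 = 420 = 10 × 41 + 10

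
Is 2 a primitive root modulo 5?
p - 1 = 4 has prime divisors 2. Check 2^(4/q) mod 5 for each: 2^(4/2) = 2^2 ≡ 4 (mod 5). None of these is 1, so 2 has order 4 = φ(5), so it is a primitive root mod 5.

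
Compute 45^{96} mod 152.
1

Using successive squaring:
Binary expansion of 96: 1100000
Powers of 45 mod 152 (each is the square of the previous):
  45^1 ≡ 45 (mod 152)
  45^2 ≡ 45² = 2025 ≡ 49 (mod 152)
  45^4 ≡ 49² = 2401 ≡ 121 (mod 152)
  45^8 ≡ 121² = 14641 ≡ 49 (mod 152)
  45^16 ≡ 49² = 2401 ≡ 121 (mod 152)
  45^32 ≡ 121² = 14641 ≡ 49 (mod 152)
  45^64 ≡ 49² = 2401 ≡ 121 (mod 152)
96 = 64 + 32, so 45^96 = 45^64 × 45^32 ≡ 121 × 49 (mod 152)
Multiplying step by step:
  121 × 49 = 5929 ≡ 1 (mod 152)
Result: 45^96 ≡ 1 (mod 152)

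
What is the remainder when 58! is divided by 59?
By Wilson's theorem, (58)! ≡ -1 ≡ 58 (mod 59)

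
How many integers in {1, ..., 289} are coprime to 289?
272

Prime factorization: 289 = 17^2
Using the formula φ(n) = n × Π(1 - 1/p) for each prime factor p:
φ(289) = 289 × (1 - 1/17)
φ(289) = 272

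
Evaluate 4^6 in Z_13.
6 = 4 + 2 (binary 110). Repeated squaring mod 13: 4^1 ≡ 4; 4^2 ≡ 4² = 16 ≡ 3; 4^4 ≡ 3² = 9 ≡ 9. Multiply: 4^6 = 4^4 × 4^2 ≡ 9 × 3 (mod 13): 9 × 3 = 27 ≡ 1. So 4^6 ≡ 1 (mod 13).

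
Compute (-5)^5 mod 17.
(-5) ≡ 12 (mod 17). 5 = 4 + 1 (binary 101). Repeated squaring mod 17: 12^1 ≡ 12; 12^2 ≡ 12² = 144 ≡ 8; 12^4 ≡ 8² = 64 ≡ 13. Multiply: (-5)^5 ≡ 12^4 × 12^1 ≡ 13 × 12 (mod 17): 13 × 12 = 156 ≡ 3. So (-5)^5 ≡ 3 (mod 17).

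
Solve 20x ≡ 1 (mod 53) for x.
8

Using Extended Euclidean Algorithm:
gcd(20, 53) = 1
Bezout coefficients: 20 × 8 + 53 × -3 = 1
So 20 × 8 ≡ 1 (mod 53)
The inverse is 8 mod 53 = 8
Verification: 20 × 8 = 160 = 3 × 53 + 1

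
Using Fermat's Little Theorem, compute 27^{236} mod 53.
13

By Fermat's Little Theorem, a^(p-1) ≡ 1 (mod p) for prime p and gcd(a, p) = 1
Here p = 53, so 27^52 ≡ 1 (mod 53)
We can reduce the exponent: 236 mod 52 = 28
So 27^236 ≡ 27^28 (mod 53)
Computing: 27^28 mod 53 = 13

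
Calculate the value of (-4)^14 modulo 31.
Using repeated squaring. (-4) ≡ 27 (mod 31). 14 = 8 + 4 + 2 (binary 1110). Repeated squaring mod 31: 27^1 ≡ 27; 27^2 ≡ 27² = 729 ≡ 16; 27^4 ≡ 16² = 256 ≡ 8; 27^8 ≡ 8² = 64 ≡ 2. Multiply: (-4)^14 ≡ 27^8 × 27^4 × 27^2 ≡ 2 × 8 × 16 (mod 31): 2 × 8 = 16 ≡ 16; 16 × 16 = 256 ≡ 8. So (-4)^14 ≡ 8 (mod 31).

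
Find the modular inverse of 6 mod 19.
6^(-1) ≡ 16 (mod 19). Verification: 6 × 16 = 96 ≡ 1 (mod 19)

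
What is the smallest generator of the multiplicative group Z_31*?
p - 1 = 30 has prime divisors 2, 3, 5. h is a primitive root mod 31 iff h^(30/q) ≢ 1 (mod 31) for each such q.
h = 2: 2^15 ≡ 1, 2^10 ≡ 1, 2^6 ≡ 2 (mod 31); 2^15 ≡ 1, so not a primitive root.
h = 3: 3^15 ≡ 30, 3^10 ≡ 25, 3^6 ≡ 16 (mod 31); none is 1, so 3 has order 30 and is a primitive root.
The smallest primitive root mod 31 is g = 3.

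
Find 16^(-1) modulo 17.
16

Using Extended Euclidean Algorithm:
gcd(16, 17) = 1
Bezout coefficients: 16 × -1 + 17 × 1 = 1
So 16 × -1 ≡ 1 (mod 17)
The inverse is -1 mod 17 = 16
Verification: 16 × 16 = 256 = 15 × 17 + 1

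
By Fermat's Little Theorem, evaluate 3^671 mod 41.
By Fermat: 3^{40} ≡ 1 (mod 41). 671 ≡ 31 (mod 40). So 3^{671} ≡ 3^{31} ≡ 14 (mod 41)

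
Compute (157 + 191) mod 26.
10

(157 + 191) = 348
348 mod 26 = 10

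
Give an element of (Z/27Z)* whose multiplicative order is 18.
2 has order 18 mod 27 since 2^{18} ≡ 1 (mod 27) and no smaller power works.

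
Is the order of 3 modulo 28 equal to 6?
Yes, ord_28(3) = 6.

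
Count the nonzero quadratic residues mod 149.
For prime 149, there are (p-1)/2 = (149-1)/2 = 74 quadratic residues (excluding 0).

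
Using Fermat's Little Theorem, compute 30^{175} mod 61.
29

By Fermat's Little Theorem, a^(p-1) ≡ 1 (mod p) for prime p and gcd(a, p) = 1
Here p = 61, so 30^60 ≡ 1 (mod 61)
We can reduce the exponent: 175 mod 60 = 55
So 30^175 ≡ 30^55 (mod 61)
Computing: 30^55 mod 61 = 29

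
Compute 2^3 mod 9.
3 = 2 + 1 (binary 11). Repeated squaring mod 9: 2^1 ≡ 2; 2^2 ≡ 2² = 4 ≡ 4. Multiply: 2^3 = 2^2 × 2^1 ≡ 4 × 2 (mod 9): 4 × 2 = 8 ≡ 8. So 2^3 ≡ 8 (mod 9).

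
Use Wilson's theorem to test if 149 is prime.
(148)! mod 149 = 148. Since 148 ≡ -1 (mod 149), 149 is prime.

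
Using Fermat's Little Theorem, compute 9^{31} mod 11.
9

By Fermat's Little Theorem, a^(p-1) ≡ 1 (mod p) for prime p and gcd(a, p) = 1
Here p = 11, so 9^10 ≡ 1 (mod 11)
We can reduce the exponent: 31 mod 10 = 1
So 9^31 ≡ 9^1 (mod 11)
Computing: 9^1 mod 11 = 9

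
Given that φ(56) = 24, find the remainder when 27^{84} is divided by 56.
By Euler: 27^{24} ≡ 1 (mod 56) since gcd(27, 56) = 1. 84 = 3×24 + 12. So 27^{84} ≡ 27^{12} ≡ 1 (mod 56)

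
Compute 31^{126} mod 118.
81

Using successive squaring:
Binary expansion of 126: 1111110
Powers of 31 mod 118 (each is the square of the previous):
  31^1 ≡ 31 (mod 118)
  31^2 ≡ 31² = 961 ≡ 17 (mod 118)
  31^4 ≡ 17² = 289 ≡ 53 (mod 118)
  31^8 ≡ 53² = 2809 ≡ 95 (mod 118)
  31^16 ≡ 95² = 9025 ≡ 57 (mod 118)
  31^32 ≡ 57² = 3249 ≡ 63 (mod 118)
  31^64 ≡ 63² = 3969 ≡ 75 (mod 118)
126 = 64 + 32 + 16 + 8 + 4 + 2, so 31^126 = 31^64 × 31^32 × 31^16 × 31^8 × 31^4 × 31^2 ≡ 75 × 63 × 57 × 95 × 53 × 17 (mod 118)
Multiplying step by step:
  75 × 63 = 4725 ≡ 5 (mod 118)
  5 × 57 = 285 ≡ 49 (mod 118)
  49 × 95 = 4655 ≡ 53 (mod 118)
  53 × 53 = 2809 ≡ 95 (mod 118)
  95 × 17 = 1615 ≡ 81 (mod 118)
Result: 31^126 ≡ 81 (mod 118)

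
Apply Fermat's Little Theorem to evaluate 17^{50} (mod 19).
6

By Fermat's Little Theorem, a^(p-1) ≡ 1 (mod p) for prime p and gcd(a, p) = 1
Here p = 19, so 17^18 ≡ 1 (mod 19)
We can reduce the exponent: 50 mod 18 = 14
So 17^50 ≡ 17^14 (mod 19)
Computing: 17^14 mod 19 = 6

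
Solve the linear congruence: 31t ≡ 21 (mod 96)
75

Since gcd(31, 96) = 1 divides 21, a solution exists.
Multiply both sides by the inverse of 31 mod 96:
  31^(-1) mod 96 = 31
  x ≡ 31 × 21 ≡ 651 ≡ 75 (mod 96)
Verification: 31 × 75 = 2325 = 24 × 96 + 21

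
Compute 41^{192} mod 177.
28

Using successive squaring:
Binary expansion of 192: 11000000
Powers of 41 mod 177 (each is the square of the previous):
  41^1 ≡ 41 (mod 177)
  41^2 ≡ 41² = 1681 ≡ 88 (mod 177)
  41^4 ≡ 88² = 7744 ≡ 133 (mod 177)
  41^8 ≡ 133² = 17689 ≡ 166 (mod 177)
  41^16 ≡ 166² = 27556 ≡ 121 (mod 177)
  41^32 ≡ 121² = 14641 ≡ 127 (mod 177)
  41^64 ≡ 127² = 16129 ≡ 22 (mod 177)
  41^128 ≡ 22² = 484 ≡ 130 (mod 177)
192 = 128 + 64, so 41^192 = 41^128 × 41^64 ≡ 130 × 22 (mod 177)
Multiplying step by step:
  130 × 22 = 2860 ≡ 28 (mod 177)
Result: 41^192 ≡ 28 (mod 177)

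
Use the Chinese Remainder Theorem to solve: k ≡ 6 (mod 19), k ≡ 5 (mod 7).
82

Using the Chinese Remainder Theorem:
M = product of moduli = 133
For equation 1: M_1 = 7, 7 ≡ 7 (mod 19), inverse of 7 mod 19 is 11 (check: 7 × 11 = 77 ≡ 1 (mod 19))
For equation 2: M_2 = 19, 19 ≡ 5 (mod 7), inverse of 19 mod 7 is 3 (check: 5 × 3 = 15 ≡ 1 (mod 7))
Combine: k ≡ Σ r_i×M_i×(M_i⁻¹ mod m_i) = 6×7×11 + 5×19×3 = 462 + 285 = 747
747 mod 133 = 82
k ≡ 82 (mod 133)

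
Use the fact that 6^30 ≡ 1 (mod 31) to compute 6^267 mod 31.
By Fermat: 6^{30} ≡ 1 (mod 31). 267 = 8×30 + 27. So 6^{267} ≡ 6^{27} ≡ 30 (mod 31)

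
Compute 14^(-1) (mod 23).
14^(-1) ≡ 5 (mod 23). Verification: 14 × 5 = 70 ≡ 1 (mod 23)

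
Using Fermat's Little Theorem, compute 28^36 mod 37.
By Fermat's Little Theorem, 28^{36} ≡ 1 (mod 37) since 37 is prime and gcd(28, 37) = 1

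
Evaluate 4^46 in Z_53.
Using repeated squaring. 46 = 32 + 8 + 4 + 2 (binary 101110). Repeated squaring mod 53: 4^1 ≡ 4; 4^2 ≡ 4² = 16 ≡ 16; 4^4 ≡ 16² = 256 ≡ 44; 4^8 ≡ 44² = 1936 ≡ 28; 4^16 ≡ 28² = 784 ≡ 42; 4^32 ≡ 42² = 1764 ≡ 15. Multiply: 4^46 = 4^32 × 4^8 × 4^4 × 4^2 ≡ 15 × 28 × 44 × 16 (mod 53): 15 × 28 = 420 ≡ 49; 49 × 44 = 2156 ≡ 36; 36 × 16 = 576 ≡ 46. So 4^46 ≡ 46 (mod 53).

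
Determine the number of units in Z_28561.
26364

Prime factorization: 28561 = 13^4
Using the formula φ(n) = n × Π(1 - 1/p) for each prime factor p:
φ(28561) = 28561 × (1 - 1/13)
φ(28561) = 26364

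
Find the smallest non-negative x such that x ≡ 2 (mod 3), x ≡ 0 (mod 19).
38

Using the Chinese Remainder Theorem:
M = product of moduli = 57
For equation 1: M_1 = 19, 19 ≡ 1 (mod 3), inverse of 19 mod 3 is 1 (check: 1 × 1 = 1 ≡ 1 (mod 3))
For equation 2: M_2 = 3, 3 ≡ 3 (mod 19), inverse of 3 mod 19 is 13 (check: 3 × 13 = 39 ≡ 1 (mod 19))
Combine: x ≡ Σ r_i×M_i×(M_i⁻¹ mod m_i) = 2×19×1 + 0×3×13 = 38 + 0 = 38
38 mod 57 = 38
x ≡ 38 (mod 57)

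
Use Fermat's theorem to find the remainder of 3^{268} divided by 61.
34

By Fermat's Little Theorem, a^(p-1) ≡ 1 (mod p) for prime p and gcd(a, p) = 1
Here p = 61, so 3^60 ≡ 1 (mod 61)
We can reduce the exponent: 268 mod 60 = 28
So 3^268 ≡ 3^28 (mod 61)
Computing: 3^28 mod 61 = 34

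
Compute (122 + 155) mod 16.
5

(122 + 155) = 277
277 mod 16 = 5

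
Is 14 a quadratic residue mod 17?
By Euler's criterion: 14^{8} ≡ 16 (mod 17). Since this equals -1 (≡ 16), 14 is not a QR.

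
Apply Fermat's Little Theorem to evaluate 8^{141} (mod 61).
8

By Fermat's Little Theorem, a^(p-1) ≡ 1 (mod p) for prime p and gcd(a, p) = 1
Here p = 61, so 8^60 ≡ 1 (mod 61)
We can reduce the exponent: 141 mod 60 = 21
So 8^141 ≡ 8^21 (mod 61)
Computing: 8^21 mod 61 = 8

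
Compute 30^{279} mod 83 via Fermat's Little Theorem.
37

By Fermat's Little Theorem, a^(p-1) ≡ 1 (mod p) for prime p and gcd(a, p) = 1
Here p = 83, so 30^82 ≡ 1 (mod 83)
We can reduce the exponent: 279 mod 82 = 33
So 30^279 ≡ 30^33 (mod 83)
Computing: 30^33 mod 83 = 37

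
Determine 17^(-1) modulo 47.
17^(-1) ≡ 36 (mod 47). Verification: 17 × 36 = 612 ≡ 1 (mod 47)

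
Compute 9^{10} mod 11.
1

Using successive squaring:
Binary expansion of 10: 1010
Powers of 9 mod 11 (each is the square of the previous):
  9^1 ≡ 9 (mod 11)
  9^2 ≡ 9² = 81 ≡ 4 (mod 11)
  9^4 ≡ 4² = 16 ≡ 5 (mod 11)
  9^8 ≡ 5² = 25 ≡ 3 (mod 11)
10 = 8 + 2, so 9^10 = 9^8 × 9^2 ≡ 3 × 4 (mod 11)
Multiplying step by step:
  3 × 4 = 12 ≡ 1 (mod 11)
Result: 9^10 ≡ 1 (mod 11)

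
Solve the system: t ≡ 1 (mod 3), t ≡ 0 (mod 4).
M = 3 × 4 = 12. M₁ = 4, y₁ ≡ 1 (mod 3). M₂ = 3, y₂ ≡ 3 (mod 4). t = 1×4×1 + 0×3×3 ≡ 4 (mod 12)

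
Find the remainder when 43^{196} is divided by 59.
By Fermat: 43^{58} ≡ 1 (mod 59). 196 = 3×58 + 22. So 43^{196} ≡ 43^{22} ≡ 57 (mod 59)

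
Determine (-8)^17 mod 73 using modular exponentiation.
Using repeated squaring. (-8) ≡ 65 (mod 73). 17 = 16 + 1 (binary 10001). Repeated squaring mod 73: 65^1 ≡ 65; 65^2 ≡ 65² = 4225 ≡ 64; 65^4 ≡ 64² = 4096 ≡ 8; 65^8 ≡ 8² = 64 ≡ 64; 65^16 ≡ 64² = 4096 ≡ 8. Multiply: (-8)^17 ≡ 65^16 × 65^1 ≡ 8 × 65 (mod 73): 8 × 65 = 520 ≡ 9. So (-8)^17 ≡ 9 (mod 73).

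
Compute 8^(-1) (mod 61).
23

Using Extended Euclidean Algorithm:
gcd(8, 61) = 1
Bezout coefficients: 8 × 23 + 61 × -3 = 1
So 8 × 23 ≡ 1 (mod 61)
The inverse is 23 mod 61 = 23
Verification: 8 × 23 = 184 = 3 × 61 + 1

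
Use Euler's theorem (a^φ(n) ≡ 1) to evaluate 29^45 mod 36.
By Euler: 29^{12} ≡ 1 (mod 36) since gcd(29, 36) = 1. 45 = 3×12 + 9. So 29^{45} ≡ 29^{9} ≡ 17 (mod 36)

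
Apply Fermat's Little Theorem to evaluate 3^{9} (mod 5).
3

By Fermat's Little Theorem, a^(p-1) ≡ 1 (mod p) for prime p and gcd(a, p) = 1
Here p = 5, so 3^4 ≡ 1 (mod 5)
We can reduce the exponent: 9 mod 4 = 1
So 3^9 ≡ 3^1 (mod 5)
Computing: 3^1 mod 5 = 3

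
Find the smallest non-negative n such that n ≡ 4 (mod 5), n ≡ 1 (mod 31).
94

Using the Chinese Remainder Theorem:
M = product of moduli = 155
For equation 1: M_1 = 31, 31 ≡ 1 (mod 5), inverse of 31 mod 5 is 1 (check: 1 × 1 = 1 ≡ 1 (mod 5))
For equation 2: M_2 = 5, 5 ≡ 5 (mod 31), inverse of 5 mod 31 is 25 (check: 5 × 25 = 125 ≡ 1 (mod 31))
Combine: n ≡ Σ r_i×M_i×(M_i⁻¹ mod m_i) = 4×31×1 + 1×5×25 = 124 + 125 = 249
249 mod 155 = 94
n ≡ 94 (mod 155)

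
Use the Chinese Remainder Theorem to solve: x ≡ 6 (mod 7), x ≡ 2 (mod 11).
13

Using the Chinese Remainder Theorem:
M = product of moduli = 77
For equation 1: M_1 = 11, 11 ≡ 4 (mod 7), inverse of 11 mod 7 is 2 (check: 4 × 2 = 8 ≡ 1 (mod 7))
For equation 2: M_2 = 7, 7 ≡ 7 (mod 11), inverse of 7 mod 11 is 8 (check: 7 × 8 = 56 ≡ 1 (mod 11))
Combine: x ≡ Σ r_i×M_i×(M_i⁻¹ mod m_i) = 6×11×2 + 2×7×8 = 132 + 112 = 244
244 mod 77 = 13
x ≡ 13 (mod 77)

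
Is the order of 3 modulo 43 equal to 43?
No, the actual order is 42, not 43.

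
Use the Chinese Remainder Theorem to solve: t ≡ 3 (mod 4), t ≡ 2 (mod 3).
M = 4 × 3 = 12. M₁ = 3, y₁ ≡ 3 (mod 4). M₂ = 4, y₂ ≡ 1 (mod 3). t = 3×3×3 + 2×4×1 ≡ 11 (mod 12)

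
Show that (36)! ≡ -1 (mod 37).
(36)! mod 37 = 36. Since this equals -1 (mod 37), Wilson confirms 37 is prime.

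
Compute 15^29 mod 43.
Using repeated squaring. 29 = 16 + 8 + 4 + 1 (binary 11101). Repeated squaring mod 43: 15^1 ≡ 15; 15^2 ≡ 15² = 225 ≡ 10; 15^4 ≡ 10² = 100 ≡ 14; 15^8 ≡ 14² = 196 ≡ 24; 15^16 ≡ 24² = 576 ≡ 17. Multiply: 15^29 = 15^16 × 15^8 × 15^4 × 15^1 ≡ 17 × 24 × 14 × 15 (mod 43): 17 × 24 = 408 ≡ 21; 21 × 14 = 294 ≡ 36; 36 × 15 = 540 ≡ 24. So 15^29 ≡ 24 (mod 43).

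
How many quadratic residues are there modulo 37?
For prime 37, there are (p-1)/2 = (37-1)/2 = 18 quadratic residues (excluding 0).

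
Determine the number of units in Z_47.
46

Prime factorization: 47 = 47
Using the formula φ(n) = n × Π(1 - 1/p) for each prime factor p:
φ(47) = 47 × (1 - 1/47)
φ(47) = 46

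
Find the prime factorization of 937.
937

Divide by primes starting from smallest:
937 ÷ 937 = 1

937 = 937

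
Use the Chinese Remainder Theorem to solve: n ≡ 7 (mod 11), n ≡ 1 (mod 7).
29

Using the Chinese Remainder Theorem:
M = product of moduli = 77
For equation 1: M_1 = 7, 7 ≡ 7 (mod 11), inverse of 7 mod 11 is 8 (check: 7 × 8 = 56 ≡ 1 (mod 11))
For equation 2: M_2 = 11, 11 ≡ 4 (mod 7), inverse of 11 mod 7 is 2 (check: 4 × 2 = 8 ≡ 1 (mod 7))
Combine: n ≡ Σ r_i×M_i×(M_i⁻¹ mod m_i) = 7×7×8 + 1×11×2 = 392 + 22 = 414
414 mod 77 = 29
n ≡ 29 (mod 77)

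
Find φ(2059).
1960

Prime factorization: 2059 = 29 × 71
Using the formula φ(n) = n × Π(1 - 1/p) for each prime factor p:
φ(2059) = 2059 × (1 - 1/29) × (1 - 1/71)
φ(2059) = 1960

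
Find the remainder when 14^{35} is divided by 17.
By Fermat: 14^{16} ≡ 1 (mod 17). 35 = 2×16 + 3. So 14^{35} ≡ 14^{3} ≡ 7 (mod 17)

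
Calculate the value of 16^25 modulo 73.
Using repeated squaring. 25 = 16 + 8 + 1 (binary 11001). Repeated squaring mod 73: 16^1 ≡ 16; 16^2 ≡ 16² = 256 ≡ 37; 16^4 ≡ 37² = 1369 ≡ 55; 16^8 ≡ 55² = 3025 ≡ 32; 16^16 ≡ 32² = 1024 ≡ 2. Multiply: 16^25 = 16^16 × 16^8 × 16^1 ≡ 2 × 32 × 16 (mod 73): 2 × 32 = 64 ≡ 64; 64 × 16 = 1024 ≡ 2. So 16^25 ≡ 2 (mod 73).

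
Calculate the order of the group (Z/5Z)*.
4

Prime factorization: 5 = 5
Using the formula φ(n) = n × Π(1 - 1/p) for each prime factor p:
φ(5) = 5 × (1 - 1/5)
φ(5) = 4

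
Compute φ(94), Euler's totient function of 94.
46

Prime factorization: 94 = 2 × 47
Using the formula φ(n) = n × Π(1 - 1/p) for each prime factor p:
φ(94) = 94 × (1 - 1/2) × (1 - 1/47)
φ(94) = 46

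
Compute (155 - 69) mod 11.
9

(155 - 69) = 86
86 mod 11 = 9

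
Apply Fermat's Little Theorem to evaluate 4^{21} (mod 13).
12

By Fermat's Little Theorem, a^(p-1) ≡ 1 (mod p) for prime p and gcd(a, p) = 1
Here p = 13, so 4^12 ≡ 1 (mod 13)
We can reduce the exponent: 21 mod 12 = 9
So 4^21 ≡ 4^9 (mod 13)
Computing: 4^9 mod 13 = 12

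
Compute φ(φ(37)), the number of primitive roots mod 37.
Number of primitive roots mod 37 = φ(36) = 12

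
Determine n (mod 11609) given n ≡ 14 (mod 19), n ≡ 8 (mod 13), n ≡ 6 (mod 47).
10863

Using the Chinese Remainder Theorem:
M = product of moduli = 11609
For equation 1: M_1 = 611, 611 ≡ 3 (mod 19), inverse of 611 mod 19 is 13 (check: 3 × 13 = 39 ≡ 1 (mod 19))
For equation 2: M_2 = 893, 893 ≡ 9 (mod 13), inverse of 893 mod 13 is 3 (check: 9 × 3 = 27 ≡ 1 (mod 13))
For equation 3: M_3 = 247, 247 ≡ 12 (mod 47), inverse of 247 mod 47 is 4 (check: 12 × 4 = 48 ≡ 1 (mod 47))
Combine: n ≡ Σ r_i×M_i×(M_i⁻¹ mod m_i) = 14×611×13 + 8×893×3 + 6×247×4 = 111202 + 21432 + 5928 = 138562
138562 mod 11609 = 10863
n ≡ 10863 (mod 11609)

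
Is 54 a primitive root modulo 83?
Yes

To verify, check if 54^(82/q) ≢ 1 (mod 83) for each prime divisor q of 82
Divisors of 82 = 82: [1, 2, 41, 82]
  54^(82/41) = 54^2 ≡ 11 (mod 83)
  54^(82/2) = 54^41 ≡ 82 (mod 83)
Conclusion: 54 is a primitive root modulo 83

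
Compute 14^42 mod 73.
Using repeated squaring. 42 = 32 + 8 + 2 (binary 101010). Repeated squaring mod 73: 14^1 ≡ 14; 14^2 ≡ 14² = 196 ≡ 50; 14^4 ≡ 50² = 2500 ≡ 18; 14^8 ≡ 18² = 324 ≡ 32; 14^16 ≡ 32² = 1024 ≡ 2; 14^32 ≡ 2² = 4 ≡ 4. Multiply: 14^42 = 14^32 × 14^8 × 14^2 ≡ 4 × 32 × 50 (mod 73): 4 × 32 = 128 ≡ 55; 55 × 50 = 2750 ≡ 49. So 14^42 ≡ 49 (mod 73).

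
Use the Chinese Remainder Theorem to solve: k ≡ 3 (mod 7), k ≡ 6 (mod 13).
45

Using the Chinese Remainder Theorem:
M = product of moduli = 91
For equation 1: M_1 = 13, 13 ≡ 6 (mod 7), inverse of 13 mod 7 is 6 (check: 6 × 6 = 36 ≡ 1 (mod 7))
For equation 2: M_2 = 7, 7 ≡ 7 (mod 13), inverse of 7 mod 13 is 2 (check: 7 × 2 = 14 ≡ 1 (mod 13))
Combine: k ≡ Σ r_i×M_i×(M_i⁻¹ mod m_i) = 3×13×6 + 6×7×2 = 234 + 84 = 318
318 mod 91 = 45
k ≡ 45 (mod 91)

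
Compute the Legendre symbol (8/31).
(8/31) = 8^{15} mod 31 = 1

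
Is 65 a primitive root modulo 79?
No

To verify, check if 65^(78/q) ≢ 1 (mod 79) for each prime divisor q of 78
Divisors of 78 = 78: [1, 2, 3, 6, 13, 26, 39, 78]
  65^(78/2) = 65^39 ≡ 1 (mod 79)
  65^(78/3) = 65^26 ≡ 1 (mod 79)
  65^(78/13) = 65^6 ≡ 46 (mod 79)
Conclusion: 65 is not a primitive root modulo 79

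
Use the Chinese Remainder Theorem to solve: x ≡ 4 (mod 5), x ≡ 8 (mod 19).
84

Using the Chinese Remainder Theorem:
M = product of moduli = 95
For equation 1: M_1 = 19, 19 ≡ 4 (mod 5), inverse of 19 mod 5 is 4 (check: 4 × 4 = 16 ≡ 1 (mod 5))
For equation 2: M_2 = 5, 5 ≡ 5 (mod 19), inverse of 5 mod 19 is 4 (check: 5 × 4 = 20 ≡ 1 (mod 19))
Combine: x ≡ Σ r_i×M_i×(M_i⁻¹ mod m_i) = 4×19×4 + 8×5×4 = 304 + 160 = 464
464 mod 95 = 84
x ≡ 84 (mod 95)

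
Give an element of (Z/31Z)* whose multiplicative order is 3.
5 has order 3 mod 31 since 5^{3} ≡ 1 (mod 31) and no smaller power works.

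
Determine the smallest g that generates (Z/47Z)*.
5

A primitive root g modulo p has order p-1 = 46
Prime divisors of 46: [2, 23]
g is a primitive root iff g^(46/q) ≢ 1 (mod 47) for each prime divisor q
Testing small values:
  g = 2: 2^23 ≡ 1, 2^2 ≡ 4 (mod 47) → 2^23 ≡ 1, not primitive root
  g = 3: 3^23 ≡ 1, 3^2 ≡ 9 (mod 47) → 3^23 ≡ 1, not primitive root
  g = 4: 4^23 ≡ 1, 4^2 ≡ 16 (mod 47) → 4^23 ≡ 1, not primitive root
  g = 5: 5^23 ≡ 46, 5^2 ≡ 25 (mod 47) → none is 1, primitive root!
The smallest primitive root is 5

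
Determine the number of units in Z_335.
264

Prime factorization: 335 = 5 × 67
Using the formula φ(n) = n × Π(1 - 1/p) for each prime factor p:
φ(335) = 335 × (1 - 1/5) × (1 - 1/67)
φ(335) = 264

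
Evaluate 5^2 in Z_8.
2 = 2 (binary 10). Repeated squaring mod 8: 5^1 ≡ 5; 5^2 ≡ 5² = 25 ≡ 1. So 5^2 ≡ 1 (mod 8).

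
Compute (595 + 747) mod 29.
8

(595 + 747) = 1342
1342 mod 29 = 8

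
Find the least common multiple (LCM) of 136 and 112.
1904

First find GCD(136, 112) using the Euclidean algorithm:
136 = 1 × 112 + 24
112 = 4 × 24 + 16
24 = 1 × 16 + 8
16 = 2 × 8 + 0
GCD(136, 112) = 8

LCM formula: LCM(a, b) = (a × b) / GCD(a, b)
LCM(136, 112) = (136 × 112) / 8
LCM(136, 112) = 15232 / 8
LCM(136, 112) = 1904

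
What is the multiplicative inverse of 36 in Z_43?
36^(-1) ≡ 6 (mod 43). Verification: 36 × 6 = 216 ≡ 1 (mod 43)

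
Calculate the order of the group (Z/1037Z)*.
960

Prime factorization: 1037 = 17 × 61
Using the formula φ(n) = n × Π(1 - 1/p) for each prime factor p:
φ(1037) = 1037 × (1 - 1/17) × (1 - 1/61)
φ(1037) = 960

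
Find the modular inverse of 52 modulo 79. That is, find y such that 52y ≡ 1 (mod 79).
38

Using Extended Euclidean Algorithm:
gcd(52, 79) = 1
Bezout coefficients: 52 × 38 + 79 × -25 = 1
So 52 × 38 ≡ 1 (mod 79)
The inverse is 38 mod 79 = 38
Verification: 52 × 38 = 1976 = 25 × 79 + 1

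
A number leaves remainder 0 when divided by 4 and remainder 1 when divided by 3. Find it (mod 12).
M = 4 × 3 = 12. M₁ = 3, y₁ ≡ 3 (mod 4). M₂ = 4, y₂ ≡ 1 (mod 3). n = 0×3×3 + 1×4×1 ≡ 4 (mod 12)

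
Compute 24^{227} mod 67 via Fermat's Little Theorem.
25

By Fermat's Little Theorem, a^(p-1) ≡ 1 (mod p) for prime p and gcd(a, p) = 1
Here p = 67, so 24^66 ≡ 1 (mod 67)
We can reduce the exponent: 227 mod 66 = 29
So 24^227 ≡ 24^29 (mod 67)
Computing: 24^29 mod 67 = 25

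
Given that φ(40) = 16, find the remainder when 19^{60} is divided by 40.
By Euler: 19^{16} ≡ 1 (mod 40) since gcd(19, 40) = 1. 60 = 3×16 + 12. So 19^{60} ≡ 19^{12} ≡ 1 (mod 40)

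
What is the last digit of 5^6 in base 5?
5 ≡ 0 (mod 5). 6 = 4 + 2 (binary 110). Repeated squaring mod 5: 0^1 ≡ 0; 0^2 ≡ 0² = 0 ≡ 0; 0^4 ≡ 0² = 0 ≡ 0. Multiply: 5^6 ≡ 0^4 × 0^2 ≡ 0 × 0 (mod 5): 0 × 0 = 0 ≡ 0. So 5^6 ≡ 0 (mod 5).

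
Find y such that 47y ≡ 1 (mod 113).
47^(-1) ≡ 101 (mod 113). Verification: 47 × 101 = 4747 ≡ 1 (mod 113)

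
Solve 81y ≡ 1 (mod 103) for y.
81^(-1) ≡ 14 (mod 103). Verification: 81 × 14 = 1134 ≡ 1 (mod 103)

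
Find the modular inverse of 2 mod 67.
2^(-1) ≡ 34 (mod 67). Verification: 2 × 34 = 68 ≡ 1 (mod 67)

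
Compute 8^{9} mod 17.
8

Using successive squaring:
Binary expansion of 9: 1001
Powers of 8 mod 17 (each is the square of the previous):
  8^1 ≡ 8 (mod 17)
  8^2 ≡ 8² = 64 ≡ 13 (mod 17)
  8^4 ≡ 13² = 169 ≡ 16 (mod 17)
  8^8 ≡ 16² = 256 ≡ 1 (mod 17)
9 = 8 + 1, so 8^9 = 8^8 × 8^1 ≡ 1 × 8 (mod 17)
Multiplying step by step:
  1 × 8 = 8 ≡ 8 (mod 17)
Result: 8^9 ≡ 8 (mod 17)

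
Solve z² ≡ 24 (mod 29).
The square roots of 24 mod 29 are 16 and 13. Verify: 16² = 256 ≡ 24 (mod 29)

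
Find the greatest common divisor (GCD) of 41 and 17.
1

Using the Euclidean algorithm:
41 = 2 × 17 + 7
17 = 2 × 7 + 3
7 = 2 × 3 + 1
3 = 3 × 1 + 0

GCD(41, 17) = 1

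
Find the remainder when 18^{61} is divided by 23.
By Fermat: 18^{22} ≡ 1 (mod 23). 61 = 2×22 + 17. So 18^{61} ≡ 18^{17} ≡ 8 (mod 23)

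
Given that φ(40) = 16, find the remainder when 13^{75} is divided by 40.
By Euler: 13^{16} ≡ 1 (mod 40) since gcd(13, 40) = 1. 75 = 4×16 + 11. So 13^{75} ≡ 13^{11} ≡ 37 (mod 40)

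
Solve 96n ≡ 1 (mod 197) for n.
96^(-1) ≡ 39 (mod 197). Verification: 96 × 39 = 3744 ≡ 1 (mod 197)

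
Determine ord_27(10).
Powers of 10 mod 27: 10^1≡10, 10^2≡19, 10^3≡1. Order = 3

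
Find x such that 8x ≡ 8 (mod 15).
1

Since gcd(8, 15) = 1 divides 8, a solution exists.
Multiply both sides by the inverse of 8 mod 15:
  8^(-1) mod 15 = 2
  x ≡ 2 × 8 ≡ 16 ≡ 1 (mod 15)
Verification: 8 × 1 = 8 = 0 × 15 + 8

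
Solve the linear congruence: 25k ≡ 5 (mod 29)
6

Since gcd(25, 29) = 1 divides 5, a solution exists.
Multiply both sides by the inverse of 25 mod 29:
  25^(-1) mod 29 = 7
  x ≡ 7 × 5 ≡ 35 ≡ 6 (mod 29)
Verification: 25 × 6 = 150 = 5 × 29 + 5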